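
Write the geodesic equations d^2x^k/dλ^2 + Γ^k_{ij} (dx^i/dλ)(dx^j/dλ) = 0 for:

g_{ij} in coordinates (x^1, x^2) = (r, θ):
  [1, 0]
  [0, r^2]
Geodesic equation: d^2x^k/dλ^2 + Γ^k_{ij} (dx^i/dλ)(dx^j/dλ) = 0.
Non-zero Christoffel symbols:
Γ^r_{θ θ} = -r
Γ^θ_{r θ} = 1/r
Substituting (the symmetric pair Γ^k_{ij}, Γ^k_{ji} combines into a factor 2):
d^2r/dλ^2 - r (dθ/dλ)^2 = 0
d^2θ/dλ^2 + (2/r) (dr/dλ)(dθ/dλ) = 0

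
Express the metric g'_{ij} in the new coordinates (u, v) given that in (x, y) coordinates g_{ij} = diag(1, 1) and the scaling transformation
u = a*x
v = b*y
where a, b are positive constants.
Invert the transformation: x = u/a, y = v/b
g'_{ij} = (∂x^k/∂x'^i)(∂x^l/∂x'^j) g_{kl}; with g_{kl} = δ_{kl} this is Σ_k (∂x^k/∂x'^i)(∂x^k/∂x'^j).
Jacobian: ∂x/∂u = 1/a, ∂x/∂v = 0, ∂y/∂u = 0, ∂y/∂v = 1/b
g'_{uu} = (1/a)(1/a) + (0)(0) = 1/a^2
g'_{uv} = (1/a)(0) + (0)(1/b) = 0
g'_{vv} = (0)(0) + (1/b)(1/b) = 1/b^2
g'_{ij} = diag(1/a^2, 1/b^2)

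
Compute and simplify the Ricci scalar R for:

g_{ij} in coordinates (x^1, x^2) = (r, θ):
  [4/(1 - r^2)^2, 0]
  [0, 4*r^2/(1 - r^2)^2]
Non-zero Christoffel symbols (Γ^k_{ij} = Γ^k_{ji}):
Γ^r_{r r} = 2*r/(1 - r^2)
Γ^r_{θ θ} = (r^3 + r)/(r^2 - 1)
Γ^θ_{r θ} = (-r^2 - 1)/(r^3 - r)
Ricci tensor (R_{ij} = R^k_{ikj}): R_{rr} = -4/(r^2 - 1)^2, R_{rθ} = 0, R_{θθ} = -4*r^2/(r^2 - 1)^2
Inverse metric: g^{rr} = (1 - r^2)^2/4, g^{θθ} = (1 - r^2)^2/(4*r^2)
R = g^{ij} R_{ij} = ((1 - r^2)^2/4)(-4/(r^2 - 1)^2) + ((1 - r^2)^2/(4*r^2))(-4*r^2/(r^2 - 1)^2) = -2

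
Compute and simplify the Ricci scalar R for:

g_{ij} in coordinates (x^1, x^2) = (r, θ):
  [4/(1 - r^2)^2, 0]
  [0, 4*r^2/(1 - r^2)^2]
Non-zero Christoffel symbols (Γ^k_{ij} = Γ^k_{ji}):
Γ^r_{r r} = 2*r/(1 - r^2)
Γ^r_{θ θ} = (r^3 + r)/(r^2 - 1)
Γ^θ_{r θ} = (-r^2 - 1)/(r^3 - r)
Ricci tensor (R_{ij} = R^k_{ikj}): R_{rr} = -4/(r^2 - 1)^2, R_{rθ} = 0, R_{θθ} = -4*r^2/(r^2 - 1)^2
Inverse metric: g^{rr} = (1 - r^2)^2/4, g^{θθ} = (1 - r^2)^2/(4*r^2)
R = g^{ij} R_{ij} = ((1 - r^2)^2/4)(-4/(r^2 - 1)^2) + ((1 - r^2)^2/(4*r^2))(-4*r^2/(r^2 - 1)^2) = -2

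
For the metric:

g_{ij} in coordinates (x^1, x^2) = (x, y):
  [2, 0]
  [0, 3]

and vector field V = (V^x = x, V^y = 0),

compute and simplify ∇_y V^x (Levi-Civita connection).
All Christoffel symbols are zero.
∇_y V^x = ∂_y V^x + Γ^x_{y j} V^j
  = (0) + (0)(x) + (0)(0)
  = 0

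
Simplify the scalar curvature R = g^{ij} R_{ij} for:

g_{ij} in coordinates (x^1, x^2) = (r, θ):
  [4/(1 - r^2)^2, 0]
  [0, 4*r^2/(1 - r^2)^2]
Non-zero Christoffel symbols (Γ^k_{ij} = Γ^k_{ji}):
Γ^r_{r r} = 2*r/(1 - r^2)
Γ^r_{θ θ} = (r^3 + r)/(r^2 - 1)
Γ^θ_{r θ} = (-r^2 - 1)/(r^3 - r)
Ricci tensor (R_{ij} = R^k_{ikj}): R_{rr} = -4/(r^2 - 1)^2, R_{rθ} = 0, R_{θθ} = -4*r^2/(r^2 - 1)^2
Inverse metric: g^{rr} = (1 - r^2)^2/4, g^{θθ} = (1 - r^2)^2/(4*r^2)
R = g^{ij} R_{ij} = ((1 - r^2)^2/4)(-4/(r^2 - 1)^2) + ((1 - r^2)^2/(4*r^2))(-4*r^2/(r^2 - 1)^2) = -2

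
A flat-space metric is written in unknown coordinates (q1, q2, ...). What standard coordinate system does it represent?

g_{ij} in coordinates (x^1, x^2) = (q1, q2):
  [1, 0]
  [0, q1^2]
The line element ds^2 = dq1^2 + q1^2 dq2^2 is dr^2 + r^2 dθ^2 with q1 = r, q2 = θ.
polar coordinates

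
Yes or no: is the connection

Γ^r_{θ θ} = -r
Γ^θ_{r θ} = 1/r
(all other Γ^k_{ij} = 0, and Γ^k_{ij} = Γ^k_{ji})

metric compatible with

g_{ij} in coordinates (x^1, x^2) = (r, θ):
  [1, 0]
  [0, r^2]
Using ∇_k g_{ij} = ∂_k g_{ij} - Γ^m_{ki} g_{mj} - Γ^m_{kj} g_{im}:
e.g. ∇_r g_{θθ} = (2*r) - (r) - (r) = 0
Every component ∇_k g_{ij} vanishes: the connection is metric compatible.
Yes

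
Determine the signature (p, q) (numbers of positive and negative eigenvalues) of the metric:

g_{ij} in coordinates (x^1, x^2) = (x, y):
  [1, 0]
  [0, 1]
The metric is diagonal, so its eigenvalues are the diagonal entries: 1, 1 (at a generic point, where coordinate-dependent entries are positive).
2 positive, 0 negative.
(2, 0) - Riemannian (positive definite)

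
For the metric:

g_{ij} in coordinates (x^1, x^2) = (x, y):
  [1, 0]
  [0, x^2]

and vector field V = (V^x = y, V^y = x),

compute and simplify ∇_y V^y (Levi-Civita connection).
Non-zero Christoffel symbols:
Γ^x_{y y} = -x
Γ^y_{x y} = 1/x
∇_y V^y = ∂_y V^y + Γ^y_{y j} V^j
  = (0) + (1/x)(y) + (0)(x)
  = y/x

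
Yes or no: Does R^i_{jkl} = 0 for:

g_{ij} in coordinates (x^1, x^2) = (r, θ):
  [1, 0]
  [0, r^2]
Non-zero Christoffel symbols:
Γ^r_{θ θ} = -r
Γ^θ_{r θ} = 1/r
Ricci tensor: R_{rr} = 0, R_{rθ} = 0, R_{θθ} = 0
All R_{ij} vanish; in 2 dimensions the Riemann tensor is fully determined by the Ricci tensor, so R^i_{jkl} = 0: the metric is flat (curvilinear coordinates on flat space).
Yes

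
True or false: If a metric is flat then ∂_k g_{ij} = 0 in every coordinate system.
Flatness means R^i_{jkl} = 0; the components can still vary, e.g. the flat plane in polar coordinates has g_{θθ} = r^2.
False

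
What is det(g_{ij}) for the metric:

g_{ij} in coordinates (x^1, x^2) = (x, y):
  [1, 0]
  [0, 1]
For a 2×2 metric: det(g) = g_{11}·g_{22} - g_{12}·g_{21}
= (1)·(1) - (0)·(0)
= 1 - 0
det(g) = 1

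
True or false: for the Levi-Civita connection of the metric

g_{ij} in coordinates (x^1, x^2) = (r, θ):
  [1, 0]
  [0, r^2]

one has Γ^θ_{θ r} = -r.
Γ^θ_{θ r} = (1/2) g^{θθ} (∂_θ g_{θr} + ∂_r g_{θθ} - ∂_θ g_{θr}) = (1/2)(1/r^2)((0) + (2*r) - (0)) = 1/r
This differs from the proposed value -r.
False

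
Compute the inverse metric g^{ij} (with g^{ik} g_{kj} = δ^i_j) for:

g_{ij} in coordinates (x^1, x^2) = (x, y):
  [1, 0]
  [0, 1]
The metric is diagonal, so g^{ij} is diagonal with entries 1/g_{ii}: diag(1, 1).
g^{ij}:
  [1, 0]
  [0, 1]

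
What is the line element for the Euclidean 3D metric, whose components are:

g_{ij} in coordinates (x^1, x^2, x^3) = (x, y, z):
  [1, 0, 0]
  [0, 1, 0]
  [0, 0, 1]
ds^2 = g_{ij} dx^i dx^j; only the non-zero components contribute.
ds^2 = dx^2 + dy^2 + dz^2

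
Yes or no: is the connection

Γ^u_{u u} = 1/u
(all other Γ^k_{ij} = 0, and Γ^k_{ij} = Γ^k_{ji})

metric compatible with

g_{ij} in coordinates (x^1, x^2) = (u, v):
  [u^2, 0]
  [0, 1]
Using ∇_k g_{ij} = ∂_k g_{ij} - Γ^m_{ki} g_{mj} - Γ^m_{kj} g_{im}:
e.g. ∇_u g_{uu} = (2*u) - (u) - (u) = 0
Every component ∇_k g_{ij} vanishes: the connection is metric compatible.
Yes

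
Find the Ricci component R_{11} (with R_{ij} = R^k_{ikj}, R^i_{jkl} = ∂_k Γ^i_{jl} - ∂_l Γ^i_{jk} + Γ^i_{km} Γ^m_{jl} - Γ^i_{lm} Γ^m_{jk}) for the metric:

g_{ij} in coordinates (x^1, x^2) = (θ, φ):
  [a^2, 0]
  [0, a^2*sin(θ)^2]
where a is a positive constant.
Non-zero Christoffel symbols (Γ^k_{ij} = Γ^k_{ji}):
Γ^θ_{φ φ} = -sin(2*θ)/2
Γ^φ_{θ φ} = 1/tan(θ)
R^θ_{θ θ θ} = 0 (a repeated index in an antisymmetric pair)
R^φ_{θ φ θ} = ∂_φ Γ^φ_{θ θ} - ∂_θ Γ^φ_{θ φ} + Γ^φ_{φ m} Γ^m_{θ θ} - Γ^φ_{θ m} Γ^m_{θ φ}
  = (0) - (-1/sin(θ)^2) + (0) - (1/tan(θ)^2) = 1
R_{θθ} = R^θ_{θ θ θ} + R^φ_{θ φ θ} = (0) + (1) = 1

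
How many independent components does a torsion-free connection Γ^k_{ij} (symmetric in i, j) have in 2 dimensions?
Γ^k_{ij} has n choices for the upper index and n(n+1)/2 independent symmetric lower index pairs.
Total = 2 × 2×3/2 = 2 × 3 = 6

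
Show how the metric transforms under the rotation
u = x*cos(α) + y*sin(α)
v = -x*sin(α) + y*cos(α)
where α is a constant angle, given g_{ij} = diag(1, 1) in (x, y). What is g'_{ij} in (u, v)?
Invert the transformation: x = u*cos(α) - v*sin(α), y = u*sin(α) + v*cos(α)
g'_{ij} = (∂x^k/∂x'^i)(∂x^l/∂x'^j) g_{kl}; with g_{kl} = δ_{kl} this is Σ_k (∂x^k/∂x'^i)(∂x^k/∂x'^j).
Jacobian: ∂x/∂u = cos(α), ∂x/∂v = -sin(α), ∂y/∂u = sin(α), ∂y/∂v = cos(α)
g'_{uu} = (cos(α))(cos(α)) + (sin(α))(sin(α)) = 1
g'_{uv} = (cos(α))(-sin(α)) + (sin(α))(cos(α)) = 0
g'_{vv} = (-sin(α))(-sin(α)) + (cos(α))(cos(α)) = 1
g'_{ij} = diag(1, 1)
The Euclidean metric is invariant under rotations.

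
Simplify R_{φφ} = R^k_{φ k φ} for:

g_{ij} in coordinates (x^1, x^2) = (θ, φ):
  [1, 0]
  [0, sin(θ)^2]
Non-zero Christoffel symbols (Γ^k_{ij} = Γ^k_{ji}):
Γ^θ_{φ φ} = -sin(2*θ)/2
Γ^φ_{θ φ} = 1/tan(θ)
R^θ_{φ θ φ} = ∂_θ Γ^θ_{φ φ} - ∂_φ Γ^θ_{φ θ} + Γ^θ_{θ m} Γ^m_{φ φ} - Γ^θ_{φ m} Γ^m_{φ θ}
  = (-cos(2*θ)) - (0) + (0) - (-cos(θ)^2) = sin(θ)^2
R^φ_{φ φ φ} = 0 (a repeated index in an antisymmetric pair)
R_{φφ} = R^θ_{φ θ φ} + R^φ_{φ φ φ} = (sin(θ)^2) + (0) = sin(θ)^2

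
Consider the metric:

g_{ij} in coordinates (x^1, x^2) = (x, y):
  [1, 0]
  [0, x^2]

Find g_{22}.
With x^1 = x, x^2 = y, g_{22} = g_{yy} is the row-2, column-2 entry of the matrix.
g_{22} = x^2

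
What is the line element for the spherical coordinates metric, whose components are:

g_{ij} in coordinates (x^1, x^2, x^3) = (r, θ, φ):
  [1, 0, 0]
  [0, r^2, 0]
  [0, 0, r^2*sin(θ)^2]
ds^2 = g_{ij} dx^i dx^j; only the non-zero components contribute.
ds^2 = dr^2 + r^2 dθ^2 + r^2*sin(θ)^2 dφ^2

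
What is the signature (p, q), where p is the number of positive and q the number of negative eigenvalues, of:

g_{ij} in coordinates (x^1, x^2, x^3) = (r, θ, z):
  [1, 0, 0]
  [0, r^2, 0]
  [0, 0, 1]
The metric is diagonal, so its eigenvalues are the diagonal entries: 1, r^2, 1 (at a generic point, where coordinate-dependent entries are positive).
3 positive, 0 negative.
(3, 0) - Riemannian (positive definite)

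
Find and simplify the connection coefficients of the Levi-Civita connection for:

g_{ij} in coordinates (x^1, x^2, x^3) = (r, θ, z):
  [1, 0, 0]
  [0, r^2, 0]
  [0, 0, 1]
Using Γ^k_{ij} = (1/2) g^{km} (∂_i g_{mj} + ∂_j g_{mi} - ∂_m g_{ij}); the metric is diagonal, so only the m = k term contributes.
Non-zero symbols (using the symmetry Γ^k_{ij} = Γ^k_{ji}):
Γ^r_{θ θ} = (1/2) g^{rr} (∂_θ g_{rθ} + ∂_θ g_{rθ} - ∂_r g_{θθ}) = (1/2)(1)((0) + (0) - (2*r)) = -r
Γ^θ_{r θ} = (1/2) g^{θθ} (∂_r g_{θθ} + ∂_θ g_{θr} - ∂_θ g_{rθ}) = (1/2)(1/r^2)((2*r) + (0) - (0)) = 1/r
All other Christoffel symbols are zero.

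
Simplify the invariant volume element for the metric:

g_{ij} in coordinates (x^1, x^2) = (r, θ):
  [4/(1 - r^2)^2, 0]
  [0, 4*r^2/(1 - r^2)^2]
det(g) = 16*r^2/(1 - r^2)^4
√|det(g)| = 4*r/(r^2 - 1)^2
Volume element: dV = 4*r/(r^2 - 1)^2 dr dθ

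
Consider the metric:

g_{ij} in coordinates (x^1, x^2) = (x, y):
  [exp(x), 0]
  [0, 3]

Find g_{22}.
With x^1 = x, x^2 = y, g_{22} = g_{yy} is the row-2, column-2 entry of the matrix.
g_{22} = 3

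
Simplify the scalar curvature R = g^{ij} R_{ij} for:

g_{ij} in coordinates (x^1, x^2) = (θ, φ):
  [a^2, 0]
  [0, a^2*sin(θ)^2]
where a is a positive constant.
Non-zero Christoffel symbols (Γ^k_{ij} = Γ^k_{ji}):
Γ^θ_{φ φ} = -sin(2*θ)/2
Γ^φ_{θ φ} = 1/tan(θ)
Ricci tensor (R_{ij} = R^k_{ikj}): R_{θθ} = 1, R_{θφ} = 0, R_{φφ} = sin(θ)^2
Inverse metric: g^{θθ} = 1/a^2, g^{φφ} = 1/(a^2*sin(θ)^2)
R = g^{ij} R_{ij} = (1/a^2)(1) + (1/(a^2*sin(θ)^2))(sin(θ)^2) = 2/a^2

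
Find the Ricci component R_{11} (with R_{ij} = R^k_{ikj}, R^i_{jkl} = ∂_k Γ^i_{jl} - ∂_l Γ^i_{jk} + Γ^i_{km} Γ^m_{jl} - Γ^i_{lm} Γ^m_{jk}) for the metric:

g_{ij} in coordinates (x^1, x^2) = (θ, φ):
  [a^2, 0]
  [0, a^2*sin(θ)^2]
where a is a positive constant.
Non-zero Christoffel symbols (Γ^k_{ij} = Γ^k_{ji}):
Γ^θ_{φ φ} = -sin(2*θ)/2
Γ^φ_{θ φ} = 1/tan(θ)
R^θ_{θ θ θ} = 0 (a repeated index in an antisymmetric pair)
R^φ_{θ φ θ} = ∂_φ Γ^φ_{θ θ} - ∂_θ Γ^φ_{θ φ} + Γ^φ_{φ m} Γ^m_{θ θ} - Γ^φ_{θ m} Γ^m_{θ φ}
  = (0) - (-1/sin(θ)^2) + (0) - (1/tan(θ)^2) = 1
R_{θθ} = R^θ_{θ θ θ} + R^φ_{θ φ θ} = (0) + (1) = 1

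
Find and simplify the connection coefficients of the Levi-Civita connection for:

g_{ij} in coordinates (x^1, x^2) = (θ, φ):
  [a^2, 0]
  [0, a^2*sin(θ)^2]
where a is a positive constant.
Using Γ^k_{ij} = (1/2) g^{km} (∂_i g_{mj} + ∂_j g_{mi} - ∂_m g_{ij}); the metric is diagonal, so only the m = k term contributes.
Non-zero symbols (using the symmetry Γ^k_{ij} = Γ^k_{ji}):
Γ^θ_{φ φ} = (1/2) g^{θθ} (∂_φ g_{θφ} + ∂_φ g_{θφ} - ∂_θ g_{φφ}) = (1/2)(1/a^2)((0) + (0) - (a^2*sin(2*θ))) = -sin(2*θ)/2
Γ^φ_{θ φ} = (1/2) g^{φφ} (∂_θ g_{φφ} + ∂_φ g_{φθ} - ∂_φ g_{θφ}) = (1/2)(1/(a^2*sin(θ)^2))((a^2*sin(2*θ)) + (0) - (0)) = 1/tan(θ)
All other Christoffel symbols are zero.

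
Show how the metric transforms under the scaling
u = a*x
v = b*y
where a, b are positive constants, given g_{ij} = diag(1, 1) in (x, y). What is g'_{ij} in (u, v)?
Invert the transformation: x = u/a, y = v/b
g'_{ij} = (∂x^k/∂x'^i)(∂x^l/∂x'^j) g_{kl}; with g_{kl} = δ_{kl} this is Σ_k (∂x^k/∂x'^i)(∂x^k/∂x'^j).
Jacobian: ∂x/∂u = 1/a, ∂x/∂v = 0, ∂y/∂u = 0, ∂y/∂v = 1/b
g'_{uu} = (1/a)(1/a) + (0)(0) = 1/a^2
g'_{uv} = (1/a)(0) + (0)(1/b) = 0
g'_{vv} = (0)(0) + (1/b)(1/b) = 1/b^2
g'_{ij} = diag(1/a^2, 1/b^2)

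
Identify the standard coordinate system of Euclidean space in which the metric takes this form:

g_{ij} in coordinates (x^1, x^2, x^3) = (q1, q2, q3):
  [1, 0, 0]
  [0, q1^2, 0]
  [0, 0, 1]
The line element ds^2 = dq1^2 + q1^2 dq2^2 + dq3^2 is dr^2 + r^2 dθ^2 + dz^2 with q1 = r, q2 = θ, q3 = z.
cylindrical coordinates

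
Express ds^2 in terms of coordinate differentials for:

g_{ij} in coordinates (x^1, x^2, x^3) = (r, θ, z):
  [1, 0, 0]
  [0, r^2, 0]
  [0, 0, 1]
ds^2 = g_{ij} dx^i dx^j; only the non-zero components contribute.
ds^2 = dr^2 + r^2 dθ^2 + dz^2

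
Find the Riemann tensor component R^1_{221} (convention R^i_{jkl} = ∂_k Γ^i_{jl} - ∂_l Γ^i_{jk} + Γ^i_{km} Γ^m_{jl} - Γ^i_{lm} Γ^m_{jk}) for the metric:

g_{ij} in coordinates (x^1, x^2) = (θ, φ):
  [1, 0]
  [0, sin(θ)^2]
Non-zero Christoffel symbols (Γ^k_{ij} = Γ^k_{ji}):
Γ^θ_{φ φ} = -sin(2*θ)/2
Γ^φ_{θ φ} = 1/tan(θ)
R^θ_{φ φ θ} = ∂_φ Γ^θ_{φ θ} - ∂_θ Γ^θ_{φ φ} + Γ^θ_{φ m} Γ^m_{φ θ} - Γ^θ_{θ m} Γ^m_{φ φ}
  = (0) - (-cos(2*θ)) + (-cos(θ)^2) - (0) = -sin(θ)^2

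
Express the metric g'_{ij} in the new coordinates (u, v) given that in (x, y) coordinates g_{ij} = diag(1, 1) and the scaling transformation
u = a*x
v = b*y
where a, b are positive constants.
Invert the transformation: x = u/a, y = v/b
g'_{ij} = (∂x^k/∂x'^i)(∂x^l/∂x'^j) g_{kl}; with g_{kl} = δ_{kl} this is Σ_k (∂x^k/∂x'^i)(∂x^k/∂x'^j).
Jacobian: ∂x/∂u = 1/a, ∂x/∂v = 0, ∂y/∂u = 0, ∂y/∂v = 1/b
g'_{uu} = (1/a)(1/a) + (0)(0) = 1/a^2
g'_{uv} = (1/a)(0) + (0)(1/b) = 0
g'_{vv} = (0)(0) + (1/b)(1/b) = 1/b^2
g'_{ij} = diag(1/a^2, 1/b^2)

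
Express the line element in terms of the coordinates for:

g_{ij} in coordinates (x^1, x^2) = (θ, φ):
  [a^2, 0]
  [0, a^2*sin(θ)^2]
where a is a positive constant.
ds^2 = g_{ij} dx^i dx^j; only the non-zero components contribute.
ds^2 = a^2 dθ^2 + a^2*sin(θ)^2 dφ^2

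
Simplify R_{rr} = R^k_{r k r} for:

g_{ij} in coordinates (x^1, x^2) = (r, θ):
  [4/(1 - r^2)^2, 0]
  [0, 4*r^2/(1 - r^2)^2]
Non-zero Christoffel symbols (Γ^k_{ij} = Γ^k_{ji}):
Γ^r_{r r} = 2*r/(1 - r^2)
Γ^r_{θ θ} = (r^3 + r)/(r^2 - 1)
Γ^θ_{r θ} = (-r^2 - 1)/(r^3 - r)
R^r_{r r r} = 0 (a repeated index in an antisymmetric pair)
R^θ_{r θ r} = ∂_θ Γ^θ_{r r} - ∂_r Γ^θ_{r θ} + Γ^θ_{θ m} Γ^m_{r r} - Γ^θ_{r m} Γ^m_{r θ}
  = (0) - ((r^4 + 4*r^2 - 1)/(r^3 - r)^2) + (2*(r^2 + 1)/(r^2 - 1)^2) - ((r^2 + 1)^2/(r^3 - r)^2) = -4/(r^2 - 1)^2
R_{rr} = R^r_{r r r} + R^θ_{r θ r} = (0) + (-4/(r^2 - 1)^2) = -4/(r^2 - 1)^2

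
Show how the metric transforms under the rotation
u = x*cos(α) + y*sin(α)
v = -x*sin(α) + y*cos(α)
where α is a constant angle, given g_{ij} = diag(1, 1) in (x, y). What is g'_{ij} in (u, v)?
Invert the transformation: x = u*cos(α) - v*sin(α), y = u*sin(α) + v*cos(α)
g'_{ij} = (∂x^k/∂x'^i)(∂x^l/∂x'^j) g_{kl}; with g_{kl} = δ_{kl} this is Σ_k (∂x^k/∂x'^i)(∂x^k/∂x'^j).
Jacobian: ∂x/∂u = cos(α), ∂x/∂v = -sin(α), ∂y/∂u = sin(α), ∂y/∂v = cos(α)
g'_{uu} = (cos(α))(cos(α)) + (sin(α))(sin(α)) = 1
g'_{uv} = (cos(α))(-sin(α)) + (sin(α))(cos(α)) = 0
g'_{vv} = (-sin(α))(-sin(α)) + (cos(α))(cos(α)) = 1
g'_{ij} = diag(1, 1)
The Euclidean metric is invariant under rotations.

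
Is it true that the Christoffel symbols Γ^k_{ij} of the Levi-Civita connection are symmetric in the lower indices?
The Levi-Civita connection is torsion-free, which is exactly Γ^k_{ij} = Γ^k_{ji}.
Yes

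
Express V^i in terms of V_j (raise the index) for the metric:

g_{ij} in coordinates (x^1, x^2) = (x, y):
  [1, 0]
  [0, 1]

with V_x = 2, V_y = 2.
Inverse metric (diagonal): g^{xx} = 1, g^{yy} = 1
V^i = g^{ij} V_j:
V^x = (1)(2) + (0)(2) = 2
V^y = (0)(2) + (1)(2) = 2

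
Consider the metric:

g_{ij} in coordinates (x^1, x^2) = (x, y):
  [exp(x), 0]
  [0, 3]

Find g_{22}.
With x^1 = x, x^2 = y, g_{22} = g_{yy} is the row-2, column-2 entry of the matrix.
g_{22} = 3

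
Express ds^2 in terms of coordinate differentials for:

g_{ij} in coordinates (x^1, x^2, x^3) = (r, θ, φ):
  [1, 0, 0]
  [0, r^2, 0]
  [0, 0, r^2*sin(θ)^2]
ds^2 = g_{ij} dx^i dx^j; only the non-zero components contribute.
ds^2 = dr^2 + r^2 dθ^2 + r^2*sin(θ)^2 dφ^2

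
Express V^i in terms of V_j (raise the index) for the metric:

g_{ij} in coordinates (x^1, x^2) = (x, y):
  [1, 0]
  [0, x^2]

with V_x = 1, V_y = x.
Inverse metric (diagonal): g^{xx} = 1, g^{yy} = 1/x^2
V^i = g^{ij} V_j:
V^x = (1)(1) + (0)(x) = 1
V^y = (0)(1) + (1/x^2)(x) = 1/x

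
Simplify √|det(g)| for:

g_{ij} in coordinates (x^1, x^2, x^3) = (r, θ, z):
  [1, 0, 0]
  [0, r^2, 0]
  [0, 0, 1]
det(g) = r^2
√|det(g)| = r
Volume element: dV = r dr dθ dz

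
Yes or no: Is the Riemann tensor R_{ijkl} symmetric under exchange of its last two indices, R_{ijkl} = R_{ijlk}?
It is antisymmetric in the last pair: R_{ijkl} = -R_{ijlk}.
No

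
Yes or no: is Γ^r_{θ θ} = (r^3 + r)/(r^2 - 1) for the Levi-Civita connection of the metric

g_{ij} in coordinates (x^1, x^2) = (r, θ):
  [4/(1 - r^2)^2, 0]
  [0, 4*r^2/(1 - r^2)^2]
Γ^r_{θ θ} = (1/2) g^{rr} (∂_θ g_{rθ} + ∂_θ g_{rθ} - ∂_r g_{θθ}) = (1/2)((1 - r^2)^2/4)((0) + (0) - (-8*(r^3 + r)/(r^2 - 1)^3)) = (r^3 + r)/(r^2 - 1)
This equals the proposed value (r^3 + r)/(r^2 - 1).
Yes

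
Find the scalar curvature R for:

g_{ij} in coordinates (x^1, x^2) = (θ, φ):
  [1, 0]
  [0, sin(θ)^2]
Non-zero Christoffel symbols (Γ^k_{ij} = Γ^k_{ji}):
Γ^θ_{φ φ} = -sin(2*θ)/2
Γ^φ_{θ φ} = 1/tan(θ)
Ricci tensor (R_{ij} = R^k_{ikj}): R_{θθ} = 1, R_{θφ} = 0, R_{φφ} = sin(θ)^2
Inverse metric: g^{θθ} = 1, g^{φφ} = 1/sin(θ)^2
R = g^{ij} R_{ij} = (1)(1) + (1/sin(θ)^2)(sin(θ)^2) = 2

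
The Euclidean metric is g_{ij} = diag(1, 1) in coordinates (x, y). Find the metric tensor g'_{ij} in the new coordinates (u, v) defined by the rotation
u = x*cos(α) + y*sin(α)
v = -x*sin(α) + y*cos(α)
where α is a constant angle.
Invert the transformation: x = u*cos(α) - v*sin(α), y = u*sin(α) + v*cos(α)
g'_{ij} = (∂x^k/∂x'^i)(∂x^l/∂x'^j) g_{kl}; with g_{kl} = δ_{kl} this is Σ_k (∂x^k/∂x'^i)(∂x^k/∂x'^j).
Jacobian: ∂x/∂u = cos(α), ∂x/∂v = -sin(α), ∂y/∂u = sin(α), ∂y/∂v = cos(α)
g'_{uu} = (cos(α))(cos(α)) + (sin(α))(sin(α)) = 1
g'_{uv} = (cos(α))(-sin(α)) + (sin(α))(cos(α)) = 0
g'_{vv} = (-sin(α))(-sin(α)) + (cos(α))(cos(α)) = 1
g'_{ij} = diag(1, 1)
The Euclidean metric is invariant under rotations.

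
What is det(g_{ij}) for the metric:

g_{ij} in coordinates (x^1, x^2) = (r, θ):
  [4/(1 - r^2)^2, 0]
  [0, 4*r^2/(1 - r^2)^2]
For a 2×2 metric: det(g) = g_{11}·g_{22} - g_{12}·g_{21}
= (4/(1 - r^2)^2)·(4*r^2/(1 - r^2)^2) - (0)·(0)
= 16*r^2/(1 - r^2)^4 - 0
det(g) = 16*r^2/(1 - r^2)^4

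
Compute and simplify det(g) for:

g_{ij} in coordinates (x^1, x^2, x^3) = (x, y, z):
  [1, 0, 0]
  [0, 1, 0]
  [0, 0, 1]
Diagonal metric: det(g) = g_{11}·g_{22}·g_{33}
= (1)·(1)·(1)
det(g) = 1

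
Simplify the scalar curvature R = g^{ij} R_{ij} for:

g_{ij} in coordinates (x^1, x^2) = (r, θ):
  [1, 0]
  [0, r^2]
Non-zero Christoffel symbols (Γ^k_{ij} = Γ^k_{ji}):
Γ^r_{θ θ} = -r
Γ^θ_{r θ} = 1/r
Ricci tensor (R_{ij} = R^k_{ikj}): R_{rr} = 0, R_{rθ} = 0, R_{θθ} = 0
Inverse metric: g^{rr} = 1, g^{θθ} = 1/r^2
R = g^{ij} R_{ij} = (1)(0) + (1/r^2)(0) = 0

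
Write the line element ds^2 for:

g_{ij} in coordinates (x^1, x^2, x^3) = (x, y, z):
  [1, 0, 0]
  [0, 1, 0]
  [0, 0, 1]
ds^2 = g_{ij} dx^i dx^j; only the non-zero components contribute.
ds^2 = dx^2 + dy^2 + dz^2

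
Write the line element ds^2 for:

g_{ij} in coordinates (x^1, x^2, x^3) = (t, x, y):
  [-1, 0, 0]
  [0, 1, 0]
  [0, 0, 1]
ds^2 = g_{ij} dx^i dx^j; only the non-zero components contribute.
ds^2 = -dt^2 + dx^2 + dy^2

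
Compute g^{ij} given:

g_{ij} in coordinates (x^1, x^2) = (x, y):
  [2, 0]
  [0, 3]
The metric is diagonal, so g^{ij} is diagonal with entries 1/g_{ii}: diag(1/2, 1/3).
g^{ij}:
  [1/2, 0]
  [0, 1/3]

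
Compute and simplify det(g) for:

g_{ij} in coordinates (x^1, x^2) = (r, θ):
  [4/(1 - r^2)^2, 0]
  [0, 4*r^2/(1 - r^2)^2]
For a 2×2 metric: det(g) = g_{11}·g_{22} - g_{12}·g_{21}
= (4/(1 - r^2)^2)·(4*r^2/(1 - r^2)^2) - (0)·(0)
= 16*r^2/(1 - r^2)^4 - 0
det(g) = 16*r^2/(1 - r^2)^4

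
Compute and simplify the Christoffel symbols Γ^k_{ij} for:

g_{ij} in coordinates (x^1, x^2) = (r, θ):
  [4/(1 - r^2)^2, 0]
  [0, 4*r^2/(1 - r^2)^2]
Using Γ^k_{ij} = (1/2) g^{km} (∂_i g_{mj} + ∂_j g_{mi} - ∂_m g_{ij}); the metric is diagonal, so only the m = k term contributes.
Non-zero symbols (using the symmetry Γ^k_{ij} = Γ^k_{ji}):
Γ^r_{r r} = (1/2) g^{rr} (∂_r g_{rr} + ∂_r g_{rr} - ∂_r g_{rr}) = (1/2)((1 - r^2)^2/4)((16*r/(1 - r^2)^3) + (16*r/(1 - r^2)^3) - (16*r/(1 - r^2)^3)) = 2*r/(1 - r^2)
Γ^r_{θ θ} = (1/2) g^{rr} (∂_θ g_{rθ} + ∂_θ g_{rθ} - ∂_r g_{θθ}) = (1/2)((1 - r^2)^2/4)((0) + (0) - (-8*(r^3 + r)/(r^2 - 1)^3)) = (r^3 + r)/(r^2 - 1)
Γ^θ_{r θ} = (1/2) g^{θθ} (∂_r g_{θθ} + ∂_θ g_{θr} - ∂_θ g_{rθ}) = (1/2)((1 - r^2)^2/(4*r^2))((-8*(r^3 + r)/(r^2 - 1)^3) + (0) - (0)) = (-r^2 - 1)/(r^3 - r)
All other Christoffel symbols are zero.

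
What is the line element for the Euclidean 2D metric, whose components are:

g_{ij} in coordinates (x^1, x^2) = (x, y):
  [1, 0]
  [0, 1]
ds^2 = g_{ij} dx^i dx^j; only the non-zero components contribute.
ds^2 = dx^2 + dy^2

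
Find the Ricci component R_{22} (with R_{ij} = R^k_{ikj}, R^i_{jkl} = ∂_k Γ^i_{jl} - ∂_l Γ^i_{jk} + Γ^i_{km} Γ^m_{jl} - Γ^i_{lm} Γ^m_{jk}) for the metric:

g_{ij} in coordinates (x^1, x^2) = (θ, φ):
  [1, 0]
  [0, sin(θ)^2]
Non-zero Christoffel symbols (Γ^k_{ij} = Γ^k_{ji}):
Γ^θ_{φ φ} = -sin(2*θ)/2
Γ^φ_{θ φ} = 1/tan(θ)
R^θ_{φ θ φ} = ∂_θ Γ^θ_{φ φ} - ∂_φ Γ^θ_{φ θ} + Γ^θ_{θ m} Γ^m_{φ φ} - Γ^θ_{φ m} Γ^m_{φ θ}
  = (-cos(2*θ)) - (0) + (0) - (-cos(θ)^2) = sin(θ)^2
R^φ_{φ φ φ} = 0 (a repeated index in an antisymmetric pair)
R_{φφ} = R^θ_{φ θ φ} + R^φ_{φ φ φ} = (sin(θ)^2) + (0) = sin(θ)^2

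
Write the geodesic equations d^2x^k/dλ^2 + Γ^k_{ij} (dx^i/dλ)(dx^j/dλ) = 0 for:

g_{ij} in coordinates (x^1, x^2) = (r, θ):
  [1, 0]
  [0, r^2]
Geodesic equation: d^2x^k/dλ^2 + Γ^k_{ij} (dx^i/dλ)(dx^j/dλ) = 0.
Non-zero Christoffel symbols:
Γ^r_{θ θ} = -r
Γ^θ_{r θ} = 1/r
Substituting (the symmetric pair Γ^k_{ij}, Γ^k_{ji} combines into a factor 2):
d^2r/dλ^2 - r (dθ/dλ)^2 = 0
d^2θ/dλ^2 + (2/r) (dr/dλ)(dθ/dλ) = 0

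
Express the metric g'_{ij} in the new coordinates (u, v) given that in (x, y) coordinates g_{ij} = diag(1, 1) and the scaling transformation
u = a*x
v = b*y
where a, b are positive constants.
Invert the transformation: x = u/a, y = v/b
g'_{ij} = (∂x^k/∂x'^i)(∂x^l/∂x'^j) g_{kl}; with g_{kl} = δ_{kl} this is Σ_k (∂x^k/∂x'^i)(∂x^k/∂x'^j).
Jacobian: ∂x/∂u = 1/a, ∂x/∂v = 0, ∂y/∂u = 0, ∂y/∂v = 1/b
g'_{uu} = (1/a)(1/a) + (0)(0) = 1/a^2
g'_{uv} = (1/a)(0) + (0)(1/b) = 0
g'_{vv} = (0)(0) + (1/b)(1/b) = 1/b^2
g'_{ij} = diag(1/a^2, 1/b^2)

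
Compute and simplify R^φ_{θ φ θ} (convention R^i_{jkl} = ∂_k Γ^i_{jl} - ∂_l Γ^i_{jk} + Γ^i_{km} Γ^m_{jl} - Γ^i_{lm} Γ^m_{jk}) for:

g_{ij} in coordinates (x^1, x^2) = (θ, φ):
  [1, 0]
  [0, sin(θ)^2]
Non-zero Christoffel symbols (Γ^k_{ij} = Γ^k_{ji}):
Γ^θ_{φ φ} = -sin(2*θ)/2
Γ^φ_{θ φ} = 1/tan(θ)
R^φ_{θ φ θ} = ∂_φ Γ^φ_{θ θ} - ∂_θ Γ^φ_{θ φ} + Γ^φ_{φ m} Γ^m_{θ θ} - Γ^φ_{θ m} Γ^m_{θ φ}
  = (0) - (-1/sin(θ)^2) + (0) - (1/tan(θ)^2) = 1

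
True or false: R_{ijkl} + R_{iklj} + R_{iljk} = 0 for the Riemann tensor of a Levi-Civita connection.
This is the first (algebraic) Bianchi identity.
True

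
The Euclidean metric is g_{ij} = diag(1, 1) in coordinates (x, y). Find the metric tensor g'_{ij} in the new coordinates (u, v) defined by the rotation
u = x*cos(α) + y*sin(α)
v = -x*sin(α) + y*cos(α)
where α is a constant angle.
Invert the transformation: x = u*cos(α) - v*sin(α), y = u*sin(α) + v*cos(α)
g'_{ij} = (∂x^k/∂x'^i)(∂x^l/∂x'^j) g_{kl}; with g_{kl} = δ_{kl} this is Σ_k (∂x^k/∂x'^i)(∂x^k/∂x'^j).
Jacobian: ∂x/∂u = cos(α), ∂x/∂v = -sin(α), ∂y/∂u = sin(α), ∂y/∂v = cos(α)
g'_{uu} = (cos(α))(cos(α)) + (sin(α))(sin(α)) = 1
g'_{uv} = (cos(α))(-sin(α)) + (sin(α))(cos(α)) = 0
g'_{vv} = (-sin(α))(-sin(α)) + (cos(α))(cos(α)) = 1
g'_{ij} = diag(1, 1)
The Euclidean metric is invariant under rotations.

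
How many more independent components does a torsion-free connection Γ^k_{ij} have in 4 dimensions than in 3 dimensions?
Independent components in n dimensions: n × n(n+1)/2 = n^2(n+1)/2.
4D: 4 × 10 = 40
3D: 3 × 6 = 18
Difference = 40 - 18 = 22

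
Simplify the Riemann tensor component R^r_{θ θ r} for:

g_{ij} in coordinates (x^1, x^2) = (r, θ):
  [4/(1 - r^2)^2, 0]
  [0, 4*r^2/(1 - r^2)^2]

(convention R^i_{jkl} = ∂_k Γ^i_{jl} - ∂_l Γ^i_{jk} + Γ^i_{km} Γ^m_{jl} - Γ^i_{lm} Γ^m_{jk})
Non-zero Christoffel symbols (Γ^k_{ij} = Γ^k_{ji}):
Γ^r_{r r} = 2*r/(1 - r^2)
Γ^r_{θ θ} = (r^3 + r)/(r^2 - 1)
Γ^θ_{r θ} = (-r^2 - 1)/(r^3 - r)
R^r_{θ θ r} = ∂_θ Γ^r_{θ r} - ∂_r Γ^r_{θ θ} + Γ^r_{θ m} Γ^m_{θ r} - Γ^r_{r m} Γ^m_{θ θ}
  = (0) - ((r^4 - 4*r^2 - 1)/(r^2 - 1)^2) + (-(r^2 + 1)^2/(r^2 - 1)^2) - (-2*r^2*(r^2 + 1)/(r^2 - 1)^2) = 4*r^2/(r^2 - 1)^2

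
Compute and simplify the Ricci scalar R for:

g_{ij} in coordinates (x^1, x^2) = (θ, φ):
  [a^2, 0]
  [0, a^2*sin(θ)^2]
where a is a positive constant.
Non-zero Christoffel symbols (Γ^k_{ij} = Γ^k_{ji}):
Γ^θ_{φ φ} = -sin(2*θ)/2
Γ^φ_{θ φ} = 1/tan(θ)
Ricci tensor (R_{ij} = R^k_{ikj}): R_{θθ} = 1, R_{θφ} = 0, R_{φφ} = sin(θ)^2
Inverse metric: g^{θθ} = 1/a^2, g^{φφ} = 1/(a^2*sin(θ)^2)
R = g^{ij} R_{ij} = (1/a^2)(1) + (1/(a^2*sin(θ)^2))(sin(θ)^2) = 2/a^2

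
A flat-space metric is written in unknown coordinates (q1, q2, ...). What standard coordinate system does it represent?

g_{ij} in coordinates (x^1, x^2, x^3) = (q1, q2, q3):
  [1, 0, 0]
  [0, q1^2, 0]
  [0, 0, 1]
The line element ds^2 = dq1^2 + q1^2 dq2^2 + dq3^2 is dr^2 + r^2 dθ^2 + dz^2 with q1 = r, q2 = θ, q3 = z.
cylindrical coordinates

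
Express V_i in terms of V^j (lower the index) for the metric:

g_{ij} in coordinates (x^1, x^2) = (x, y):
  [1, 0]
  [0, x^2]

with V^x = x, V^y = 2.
V_i = g_{ij} V^j:
V_x = (1)(x) + (0)(2) = x
V_y = (0)(x) + (x^2)(2) = 2*x^2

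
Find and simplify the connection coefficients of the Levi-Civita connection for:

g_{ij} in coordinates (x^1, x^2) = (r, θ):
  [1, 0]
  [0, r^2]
Using Γ^k_{ij} = (1/2) g^{km} (∂_i g_{mj} + ∂_j g_{mi} - ∂_m g_{ij}); the metric is diagonal, so only the m = k term contributes.
Non-zero symbols (using the symmetry Γ^k_{ij} = Γ^k_{ji}):
Γ^r_{θ θ} = (1/2) g^{rr} (∂_θ g_{rθ} + ∂_θ g_{rθ} - ∂_r g_{θθ}) = (1/2)(1)((0) + (0) - (2*r)) = -r
Γ^θ_{r θ} = (1/2) g^{θθ} (∂_r g_{θθ} + ∂_θ g_{θr} - ∂_θ g_{rθ}) = (1/2)(1/r^2)((2*r) + (0) - (0)) = 1/r
All other Christoffel symbols are zero.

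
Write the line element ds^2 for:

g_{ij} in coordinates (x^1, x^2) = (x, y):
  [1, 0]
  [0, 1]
ds^2 = g_{ij} dx^i dx^j; only the non-zero components contribute.
ds^2 = dx^2 + dy^2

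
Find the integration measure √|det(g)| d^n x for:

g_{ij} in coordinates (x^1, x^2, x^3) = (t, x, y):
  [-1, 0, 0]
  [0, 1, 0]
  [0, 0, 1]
det(g) = -1
√|det(g)| = 1
Volume element: dV = 1 dt dx dy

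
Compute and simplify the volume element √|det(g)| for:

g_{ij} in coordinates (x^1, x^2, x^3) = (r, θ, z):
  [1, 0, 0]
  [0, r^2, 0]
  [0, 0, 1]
det(g) = r^2
√|det(g)| = r
Volume element: dV = r dr dθ dz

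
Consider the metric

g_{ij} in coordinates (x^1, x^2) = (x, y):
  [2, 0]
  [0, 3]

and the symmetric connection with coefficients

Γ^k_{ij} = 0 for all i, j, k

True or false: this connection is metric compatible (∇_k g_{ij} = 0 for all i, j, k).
Using ∇_k g_{ij} = ∂_k g_{ij} - Γ^m_{ki} g_{mj} - Γ^m_{kj} g_{im}:
e.g. ∇_y g_{yy} = (0) - (0) - (0) = 0
Every component ∇_k g_{ij} vanishes: the connection is metric compatible.
True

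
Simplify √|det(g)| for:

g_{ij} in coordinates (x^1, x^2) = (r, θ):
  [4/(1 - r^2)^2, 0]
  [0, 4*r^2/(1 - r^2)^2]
det(g) = 16*r^2/(1 - r^2)^4
√|det(g)| = 4*r/(r^2 - 1)^2
Volume element: dV = 4*r/(r^2 - 1)^2 dr dθ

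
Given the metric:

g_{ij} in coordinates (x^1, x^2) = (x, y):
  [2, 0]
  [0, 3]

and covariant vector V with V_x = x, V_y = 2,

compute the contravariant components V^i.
Inverse metric (diagonal): g^{xx} = 1/2, g^{yy} = 1/3
V^i = g^{ij} V_j:
V^x = (1/2)(x) + (0)(2) = x/2
V^y = (0)(x) + (1/3)(2) = 2/3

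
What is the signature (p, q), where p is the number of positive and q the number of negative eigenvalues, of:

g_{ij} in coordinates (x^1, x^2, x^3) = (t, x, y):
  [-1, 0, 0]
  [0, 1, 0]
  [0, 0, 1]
The metric is diagonal, so its eigenvalues are the diagonal entries: -1, 1, 1 (at a generic point, where coordinate-dependent entries are positive).
2 positive, 1 negative.
(2, 1) - Lorentzian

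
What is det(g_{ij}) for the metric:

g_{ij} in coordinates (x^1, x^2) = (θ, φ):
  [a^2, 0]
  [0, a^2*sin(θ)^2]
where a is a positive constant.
For a 2×2 metric: det(g) = g_{11}·g_{22} - g_{12}·g_{21}
= (a^2)·(a^2*sin(θ)^2) - (0)·(0)
= a^4*sin(θ)^2 - 0
det(g) = a^4*sin(θ)^2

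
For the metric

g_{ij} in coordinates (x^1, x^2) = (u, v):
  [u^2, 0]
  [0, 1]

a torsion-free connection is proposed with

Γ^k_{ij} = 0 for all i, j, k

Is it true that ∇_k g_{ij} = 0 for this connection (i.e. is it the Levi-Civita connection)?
Using ∇_k g_{ij} = ∂_k g_{ij} - Γ^m_{ki} g_{mj} - Γ^m_{kj} g_{im}:
∇_u g_{uu} = (2*u) - (0) - (0) = 2*u ≠ 0
So the connection is not metric compatible (it is not the Levi-Civita connection).
No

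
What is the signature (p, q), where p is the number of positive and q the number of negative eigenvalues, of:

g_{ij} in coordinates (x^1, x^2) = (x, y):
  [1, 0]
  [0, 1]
The metric is diagonal, so its eigenvalues are the diagonal entries: 1, 1 (at a generic point, where coordinate-dependent entries are positive).
2 positive, 0 negative.
(2, 0) - Riemannian (positive definite)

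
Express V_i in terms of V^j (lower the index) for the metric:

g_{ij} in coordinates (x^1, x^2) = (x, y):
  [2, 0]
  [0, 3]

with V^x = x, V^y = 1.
V_i = g_{ij} V^j:
V_x = (2)(x) + (0)(1) = 2*x
V_y = (0)(x) + (3)(1) = 3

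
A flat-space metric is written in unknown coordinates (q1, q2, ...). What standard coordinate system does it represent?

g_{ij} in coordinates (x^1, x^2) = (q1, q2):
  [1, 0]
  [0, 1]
All components are constant and the metric is the identity, i.e. orthonormal rectilinear coordinates.
Cartesian (2D) coordinates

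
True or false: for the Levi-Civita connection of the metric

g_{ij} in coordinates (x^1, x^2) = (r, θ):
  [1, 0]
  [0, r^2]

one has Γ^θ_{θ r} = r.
Γ^θ_{θ r} = (1/2) g^{θθ} (∂_θ g_{θr} + ∂_r g_{θθ} - ∂_θ g_{θr}) = (1/2)(1/r^2)((0) + (2*r) - (0)) = 1/r
This differs from the proposed value r.
False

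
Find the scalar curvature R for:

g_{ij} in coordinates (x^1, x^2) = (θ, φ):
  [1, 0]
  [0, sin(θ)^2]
Non-zero Christoffel symbols (Γ^k_{ij} = Γ^k_{ji}):
Γ^θ_{φ φ} = -sin(2*θ)/2
Γ^φ_{θ φ} = 1/tan(θ)
Ricci tensor (R_{ij} = R^k_{ikj}): R_{θθ} = 1, R_{θφ} = 0, R_{φφ} = sin(θ)^2
Inverse metric: g^{θθ} = 1, g^{φφ} = 1/sin(θ)^2
R = g^{ij} R_{ij} = (1)(1) + (1/sin(θ)^2)(sin(θ)^2) = 2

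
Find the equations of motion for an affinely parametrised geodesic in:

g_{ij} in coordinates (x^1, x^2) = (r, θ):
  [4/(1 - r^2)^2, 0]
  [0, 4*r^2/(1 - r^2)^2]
Geodesic equation: d^2x^k/dλ^2 + Γ^k_{ij} (dx^i/dλ)(dx^j/dλ) = 0.
Non-zero Christoffel symbols:
Γ^r_{r r} = 2*r/(1 - r^2)
Γ^r_{θ θ} = (r^3 + r)/(r^2 - 1)
Γ^θ_{r θ} = (-r^2 - 1)/(r^3 - r)
Substituting (the symmetric pair Γ^k_{ij}, Γ^k_{ji} combines into a factor 2):
d^2r/dλ^2 + (2*r/(1 - r^2)) (dr/dλ)^2 + ((r^3 + r)/(r^2 - 1)) (dθ/dλ)^2 = 0
d^2θ/dλ^2 + ((-2*r^2 - 2)/(r^3 - r)) (dr/dλ)(dθ/dλ) = 0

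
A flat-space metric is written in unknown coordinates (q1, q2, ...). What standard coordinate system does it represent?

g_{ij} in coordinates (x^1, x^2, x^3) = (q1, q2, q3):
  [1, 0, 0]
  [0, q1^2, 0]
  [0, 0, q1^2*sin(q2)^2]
The line element ds^2 = dq1^2 + q1^2 dq2^2 + q1^2 sin(q2)^2 dq3^2 is dr^2 + r^2 dθ^2 + r^2 sin(θ)^2 dφ^2 with q1 = r, q2 = θ, q3 = φ.
spherical coordinates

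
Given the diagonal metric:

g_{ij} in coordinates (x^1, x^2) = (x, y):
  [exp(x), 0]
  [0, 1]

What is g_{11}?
With x^1 = x, x^2 = y, g_{11} = g_{xx} is the row-1, column-1 entry of the matrix.
g_{11} = exp(x)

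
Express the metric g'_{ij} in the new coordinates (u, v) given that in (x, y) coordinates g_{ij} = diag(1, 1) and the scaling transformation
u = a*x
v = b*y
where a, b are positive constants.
Invert the transformation: x = u/a, y = v/b
g'_{ij} = (∂x^k/∂x'^i)(∂x^l/∂x'^j) g_{kl}; with g_{kl} = δ_{kl} this is Σ_k (∂x^k/∂x'^i)(∂x^k/∂x'^j).
Jacobian: ∂x/∂u = 1/a, ∂x/∂v = 0, ∂y/∂u = 0, ∂y/∂v = 1/b
g'_{uu} = (1/a)(1/a) + (0)(0) = 1/a^2
g'_{uv} = (1/a)(0) + (0)(1/b) = 0
g'_{vv} = (0)(0) + (1/b)(1/b) = 1/b^2
g'_{ij} = diag(1/a^2, 1/b^2)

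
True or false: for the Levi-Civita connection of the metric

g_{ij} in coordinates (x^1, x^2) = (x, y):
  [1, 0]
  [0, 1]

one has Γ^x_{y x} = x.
Γ^x_{y x} = (1/2) g^{xx} (∂_y g_{xx} + ∂_x g_{xy} - ∂_x g_{yx}) = (1/2)(1)((0) + (0) - (0)) = 0
This differs from the proposed value x.
False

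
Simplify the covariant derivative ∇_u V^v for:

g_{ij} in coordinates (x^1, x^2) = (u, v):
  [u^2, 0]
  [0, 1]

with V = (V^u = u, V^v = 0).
Non-zero Christoffel symbols:
Γ^u_{u u} = 1/u
∇_u V^v = ∂_u V^v + Γ^v_{u j} V^j
  = (0) + (0)(u) + (0)(0)
  = 0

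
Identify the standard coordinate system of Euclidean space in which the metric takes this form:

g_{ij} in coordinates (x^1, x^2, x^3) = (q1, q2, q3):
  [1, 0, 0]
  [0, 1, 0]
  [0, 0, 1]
All components are constant and the metric is the identity, i.e. orthonormal rectilinear coordinates.
Cartesian (3D) coordinates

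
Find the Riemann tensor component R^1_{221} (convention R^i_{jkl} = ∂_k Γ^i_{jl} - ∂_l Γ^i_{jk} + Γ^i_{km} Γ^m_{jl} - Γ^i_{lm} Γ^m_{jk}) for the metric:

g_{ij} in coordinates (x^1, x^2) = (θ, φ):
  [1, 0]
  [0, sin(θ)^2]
Non-zero Christoffel symbols (Γ^k_{ij} = Γ^k_{ji}):
Γ^θ_{φ φ} = -sin(2*θ)/2
Γ^φ_{θ φ} = 1/tan(θ)
R^θ_{φ φ θ} = ∂_φ Γ^θ_{φ θ} - ∂_θ Γ^θ_{φ φ} + Γ^θ_{φ m} Γ^m_{φ θ} - Γ^θ_{θ m} Γ^m_{φ φ}
  = (0) - (-cos(2*θ)) + (-cos(θ)^2) - (0) = -sin(θ)^2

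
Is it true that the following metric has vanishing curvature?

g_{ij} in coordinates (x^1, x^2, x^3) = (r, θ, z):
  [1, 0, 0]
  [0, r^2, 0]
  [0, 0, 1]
Non-zero Christoffel symbols:
Γ^r_{θ θ} = -r
Γ^θ_{r θ} = 1/r
Ricci tensor: R_{rr} = 0, R_{rθ} = 0, R_{rz} = 0, R_{θθ} = 0, R_{θz} = 0, R_{zz} = 0
All R_{ij} vanish; in 3 dimensions the Riemann tensor is fully determined by the Ricci tensor, so R^i_{jkl} = 0: the metric is flat (curvilinear coordinates on flat space).
Yes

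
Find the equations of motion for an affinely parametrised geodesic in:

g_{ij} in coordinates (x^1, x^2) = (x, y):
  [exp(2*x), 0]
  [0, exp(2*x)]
Geodesic equation: d^2x^k/dλ^2 + Γ^k_{ij} (dx^i/dλ)(dx^j/dλ) = 0.
Non-zero Christoffel symbols:
Γ^x_{x x} = 1
Γ^x_{y y} = -1
Γ^y_{x y} = 1
Substituting (the symmetric pair Γ^k_{ij}, Γ^k_{ji} combines into a factor 2):
d^2x/dλ^2 + (dx/dλ)^2 - (dy/dλ)^2 = 0
d^2y/dλ^2 + 2 (dx/dλ)(dy/dλ) = 0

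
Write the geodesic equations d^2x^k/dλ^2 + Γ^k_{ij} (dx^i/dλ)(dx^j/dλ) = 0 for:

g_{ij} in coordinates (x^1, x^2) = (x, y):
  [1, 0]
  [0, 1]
Geodesic equation: d^2x^k/dλ^2 + Γ^k_{ij} (dx^i/dλ)(dx^j/dλ) = 0.
All Christoffel symbols vanish, so the geodesics are straight lines:
d^2x/dλ^2 = 0
d^2y/dλ^2 = 0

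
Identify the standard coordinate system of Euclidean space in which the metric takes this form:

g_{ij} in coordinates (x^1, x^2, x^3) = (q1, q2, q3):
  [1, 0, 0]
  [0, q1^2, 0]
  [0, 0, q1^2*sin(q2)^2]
The line element ds^2 = dq1^2 + q1^2 dq2^2 + q1^2 sin(q2)^2 dq3^2 is dr^2 + r^2 dθ^2 + r^2 sin(θ)^2 dφ^2 with q1 = r, q2 = θ, q3 = φ.
spherical coordinates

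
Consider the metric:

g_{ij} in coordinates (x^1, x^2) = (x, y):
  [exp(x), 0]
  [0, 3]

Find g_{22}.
With x^1 = x, x^2 = y, g_{22} = g_{yy} is the row-2, column-2 entry of the matrix.
g_{22} = 3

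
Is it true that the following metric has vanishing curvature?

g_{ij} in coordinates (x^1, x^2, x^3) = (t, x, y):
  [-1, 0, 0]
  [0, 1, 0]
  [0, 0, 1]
All metric components are constant, so every Christoffel symbol vanishes and R^i_{jkl} = 0.
Yes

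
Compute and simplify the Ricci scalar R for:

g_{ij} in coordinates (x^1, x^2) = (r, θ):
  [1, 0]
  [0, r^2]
Non-zero Christoffel symbols (Γ^k_{ij} = Γ^k_{ji}):
Γ^r_{θ θ} = -r
Γ^θ_{r θ} = 1/r
Ricci tensor (R_{ij} = R^k_{ikj}): R_{rr} = 0, R_{rθ} = 0, R_{θθ} = 0
Inverse metric: g^{rr} = 1, g^{θθ} = 1/r^2
R = g^{ij} R_{ij} = (1)(0) + (1/r^2)(0) = 0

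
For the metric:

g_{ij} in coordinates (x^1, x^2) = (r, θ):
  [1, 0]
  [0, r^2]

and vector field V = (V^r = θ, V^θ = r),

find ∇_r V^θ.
Non-zero Christoffel symbols:
Γ^r_{θ θ} = -r
Γ^θ_{r θ} = 1/r
∇_r V^θ = ∂_r V^θ + Γ^θ_{r j} V^j
  = (1) + (0)(θ) + (1/r)(r)
  = 2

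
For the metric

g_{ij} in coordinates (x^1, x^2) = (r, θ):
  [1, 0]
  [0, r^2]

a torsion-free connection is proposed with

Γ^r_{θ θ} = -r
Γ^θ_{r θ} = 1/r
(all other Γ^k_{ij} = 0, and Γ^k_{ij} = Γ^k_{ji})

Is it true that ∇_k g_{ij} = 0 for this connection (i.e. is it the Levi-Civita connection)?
Using ∇_k g_{ij} = ∂_k g_{ij} - Γ^m_{ki} g_{mj} - Γ^m_{kj} g_{im}:
e.g. ∇_r g_{θθ} = (2*r) - (r) - (r) = 0
Every component ∇_k g_{ij} vanishes: the connection is metric compatible.
Yes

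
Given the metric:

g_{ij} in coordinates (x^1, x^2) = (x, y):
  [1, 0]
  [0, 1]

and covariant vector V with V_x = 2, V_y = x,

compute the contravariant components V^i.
Inverse metric (diagonal): g^{xx} = 1, g^{yy} = 1
V^i = g^{ij} V_j:
V^x = (1)(2) + (0)(x) = 2
V^y = (0)(2) + (1)(x) = x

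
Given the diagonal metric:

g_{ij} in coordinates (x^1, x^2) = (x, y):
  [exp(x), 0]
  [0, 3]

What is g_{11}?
With x^1 = x, x^2 = y, g_{11} = g_{xx} is the row-1, column-1 entry of the matrix.
g_{11} = exp(x)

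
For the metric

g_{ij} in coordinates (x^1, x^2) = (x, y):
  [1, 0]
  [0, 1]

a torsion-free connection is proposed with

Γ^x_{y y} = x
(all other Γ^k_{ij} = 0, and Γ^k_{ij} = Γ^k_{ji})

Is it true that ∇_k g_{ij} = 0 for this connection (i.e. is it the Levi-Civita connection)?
Using ∇_k g_{ij} = ∂_k g_{ij} - Γ^m_{ki} g_{mj} - Γ^m_{kj} g_{im}:
∇_y g_{xy} = (0) - (0) - (x) = -x ≠ 0
So the connection is not metric compatible (it is not the Levi-Civita connection).
No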